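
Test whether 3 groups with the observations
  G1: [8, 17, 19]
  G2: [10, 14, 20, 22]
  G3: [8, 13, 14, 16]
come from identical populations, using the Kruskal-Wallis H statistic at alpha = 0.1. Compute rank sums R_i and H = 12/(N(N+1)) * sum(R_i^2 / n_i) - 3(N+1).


Step 1: Combine all N = 11 observations and assign midranks.
sorted (value, group, rank): (8,G1,1.5), (8,G3,1.5), (10,G2,3), (13,G3,4), (14,G2,5.5), (14,G3,5.5), (16,G3,7), (17,G1,8), (19,G1,9), (20,G2,10), (22,G2,11)
Step 2: Sum ranks within each group.
R_1 = 18.5 (n_1 = 3)
R_2 = 29.5 (n_2 = 4)
R_3 = 18 (n_3 = 4)
Step 3: H = 12/(N(N+1)) * sum(R_i^2/n_i) - 3(N+1)
     = 12/(11*12) * (18.5^2/3 + 29.5^2/4 + 18^2/4) - 3*12
     = 0.090909 * 412.646 - 36
     = 1.513258.
Step 4: Ties present; correction factor C = 1 - 12/(11^3 - 11) = 0.990909. Corrected H = 1.513258 / 0.990909 = 1.527141.
Step 5: Under H0, H ~ chi^2(2); p-value = 0.466000.
Step 6: alpha = 0.1. fail to reject H0.

H = 1.5271, df = 2, p = 0.466000, fail to reject H0.


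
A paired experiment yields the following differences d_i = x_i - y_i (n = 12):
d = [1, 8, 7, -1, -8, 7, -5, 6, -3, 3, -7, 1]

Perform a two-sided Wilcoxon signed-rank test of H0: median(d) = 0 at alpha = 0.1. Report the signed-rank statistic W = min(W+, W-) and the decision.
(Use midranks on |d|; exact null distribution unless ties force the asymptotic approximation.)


Step 1: Drop any zero differences (none here) and take |d_i|.
|d| = [1, 8, 7, 1, 8, 7, 5, 6, 3, 3, 7, 1]
Step 2: Midrank |d_i| (ties get averaged ranks).
ranks: |1|->2, |8|->11.5, |7|->9, |1|->2, |8|->11.5, |7|->9, |5|->6, |6|->7, |3|->4.5, |3|->4.5, |7|->9, |1|->2
Step 3: Attach original signs; sum ranks with positive sign and with negative sign.
W+ = 2 + 11.5 + 9 + 9 + 7 + 4.5 + 2 = 45
W- = 2 + 11.5 + 6 + 4.5 + 9 = 33
(Check: W+ + W- = 78 should equal n(n+1)/2 = 78.)
Step 4: Test statistic W = min(W+, W-) = 33.
Step 5: Ties in |d|, so use the tie-corrected normal approximation.
        E[W] = n(n+1)/4 = 12*13/4 = 39.
        Tie groups: |d|=1 (t=3), |d|=3 (t=2), |d|=7 (t=3), |d|=8 (t=2); sum(t^3 - t) = 60.
        Var[W] = n(n+1)(2n+1)/24 - sum(t^3-t)/48 = 3900/24 - 60/48 = 161.25.
        z = (W - E[W]) / sqrt(Var[W]) = (33 - 39) / 12.6984 = -0.4725.
        Two-sided p = 2*Phi(z) = 0.636570.
Step 6: alpha = 0.1. fail to reject H0.

W+ = 45, W- = 33, W = min = 33, p = 0.636570, fail to reject H0.


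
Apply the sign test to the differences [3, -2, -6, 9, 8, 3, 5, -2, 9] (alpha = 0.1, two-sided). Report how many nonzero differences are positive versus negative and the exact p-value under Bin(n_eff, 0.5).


Step 1: Discard zero differences. Original n = 9; n_eff = number of nonzero differences = 9.
Nonzero differences (with sign): +3, -2, -6, +9, +8, +3, +5, -2, +9
Step 2: Count signs: positive = 6, negative = 3.
Step 3: Under H0: P(positive) = 0.5, so the number of positives S ~ Bin(9, 0.5).
Step 4: Two-sided exact p-value = sum of Bin(9,0.5) probabilities at or below the observed probability = 0.507812.
Step 5: alpha = 0.1. fail to reject H0.

n_eff = 9, pos = 6, neg = 3, p = 0.507812, fail to reject H0.


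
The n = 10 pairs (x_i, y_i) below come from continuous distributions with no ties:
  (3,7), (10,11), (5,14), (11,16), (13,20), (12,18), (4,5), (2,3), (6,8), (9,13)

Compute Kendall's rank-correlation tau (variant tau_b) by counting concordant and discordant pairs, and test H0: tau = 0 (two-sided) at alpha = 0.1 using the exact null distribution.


Step 1: Enumerate the 45 unordered pairs (i,j) with i<j and classify each by sign(x_j-x_i) * sign(y_j-y_i).
  (1,2):dx=+7,dy=+4->C; (1,3):dx=+2,dy=+7->C; (1,4):dx=+8,dy=+9->C; (1,5):dx=+10,dy=+13->C
  (1,6):dx=+9,dy=+11->C; (1,7):dx=+1,dy=-2->D; (1,8):dx=-1,dy=-4->C; (1,9):dx=+3,dy=+1->C
  (1,10):dx=+6,dy=+6->C; (2,3):dx=-5,dy=+3->D; (2,4):dx=+1,dy=+5->C; (2,5):dx=+3,dy=+9->C
  (2,6):dx=+2,dy=+7->C; (2,7):dx=-6,dy=-6->C; (2,8):dx=-8,dy=-8->C; (2,9):dx=-4,dy=-3->C
  (2,10):dx=-1,dy=+2->D; (3,4):dx=+6,dy=+2->C; (3,5):dx=+8,dy=+6->C; (3,6):dx=+7,dy=+4->C
  (3,7):dx=-1,dy=-9->C; (3,8):dx=-3,dy=-11->C; (3,9):dx=+1,dy=-6->D; (3,10):dx=+4,dy=-1->D
  (4,5):dx=+2,dy=+4->C; (4,6):dx=+1,dy=+2->C; (4,7):dx=-7,dy=-11->C; (4,8):dx=-9,dy=-13->C
  (4,9):dx=-5,dy=-8->C; (4,10):dx=-2,dy=-3->C; (5,6):dx=-1,dy=-2->C; (5,7):dx=-9,dy=-15->C
  (5,8):dx=-11,dy=-17->C; (5,9):dx=-7,dy=-12->C; (5,10):dx=-4,dy=-7->C; (6,7):dx=-8,dy=-13->C
  (6,8):dx=-10,dy=-15->C; (6,9):dx=-6,dy=-10->C; (6,10):dx=-3,dy=-5->C; (7,8):dx=-2,dy=-2->C
  (7,9):dx=+2,dy=+3->C; (7,10):dx=+5,dy=+8->C; (8,9):dx=+4,dy=+5->C; (8,10):dx=+7,dy=+10->C
  (9,10):dx=+3,dy=+5->C
Step 2: C = 40, D = 5, total pairs = 45.
Step 3: tau = (C - D)/(n(n-1)/2) = (40 - 5)/45 = 0.777778.
Step 4: Exact two-sided p-value (enumerate n! = 3628800 permutations of y under H0): p = 0.000946.
Step 5: alpha = 0.1. reject H0.

tau_b = 0.7778 (C=40, D=5), p = 0.000946, reject H0.


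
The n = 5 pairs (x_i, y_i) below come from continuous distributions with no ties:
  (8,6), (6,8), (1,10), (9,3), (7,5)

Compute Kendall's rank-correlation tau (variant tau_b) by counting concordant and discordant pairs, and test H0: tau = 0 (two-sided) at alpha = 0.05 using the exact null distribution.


Step 1: Enumerate the 10 unordered pairs (i,j) with i<j and classify each by sign(x_j-x_i) * sign(y_j-y_i).
  (1,2):dx=-2,dy=+2->D; (1,3):dx=-7,dy=+4->D; (1,4):dx=+1,dy=-3->D; (1,5):dx=-1,dy=-1->C
  (2,3):dx=-5,dy=+2->D; (2,4):dx=+3,dy=-5->D; (2,5):dx=+1,dy=-3->D; (3,4):dx=+8,dy=-7->D
  (3,5):dx=+6,dy=-5->D; (4,5):dx=-2,dy=+2->D
Step 2: C = 1, D = 9, total pairs = 10.
Step 3: tau = (C - D)/(n(n-1)/2) = (1 - 9)/10 = -0.800000.
Step 4: Exact two-sided p-value (enumerate n! = 120 permutations of y under H0): p = 0.083333.
Step 5: alpha = 0.05. fail to reject H0.

tau_b = -0.8000 (C=1, D=9), p = 0.083333, fail to reject H0.


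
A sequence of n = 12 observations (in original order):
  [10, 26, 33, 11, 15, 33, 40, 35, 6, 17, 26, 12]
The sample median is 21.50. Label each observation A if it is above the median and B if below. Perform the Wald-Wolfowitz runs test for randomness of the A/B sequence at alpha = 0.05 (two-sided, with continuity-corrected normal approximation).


Step 1: Compute median = 21.50; label A = above, B = below.
Labels in order: BAABBAAABBAB  (n_A = 6, n_B = 6)
Step 2: Count runs R = 7.
Step 3: Under H0 (random ordering), E[R] = 2*n_A*n_B/(n_A+n_B) + 1 = 2*6*6/12 + 1 = 7.0000.
        Var[R] = 2*n_A*n_B*(2*n_A*n_B - n_A - n_B) / ((n_A+n_B)^2 * (n_A+n_B-1)) = 4320/1584 = 2.7273.
        SD[R] = 1.6514.
Step 4: R = E[R], so z = 0 with no continuity correction.
Step 5: Two-sided p-value via normal approximation = 2*(1 - Phi(|z|)) = 1.000000.
Step 6: alpha = 0.05. fail to reject H0.

R = 7, z = 0.0000, p = 1.000000, fail to reject H0.


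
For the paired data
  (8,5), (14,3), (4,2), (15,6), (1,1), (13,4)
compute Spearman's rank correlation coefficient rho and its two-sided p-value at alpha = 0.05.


Step 1: Rank x and y separately (midranks; no ties here).
rank(x): 8->3, 14->5, 4->2, 15->6, 1->1, 13->4
rank(y): 5->5, 3->3, 2->2, 6->6, 1->1, 4->4
Step 2: d_i = R_x(i) - R_y(i); compute d_i^2.
  (3-5)^2=4, (5-3)^2=4, (2-2)^2=0, (6-6)^2=0, (1-1)^2=0, (4-4)^2=0
sum(d^2) = 8.
Step 3: rho = 1 - 6*8 / (6*(6^2 - 1)) = 1 - 48/210 = 0.771429.
Step 4: Under H0, t = rho * sqrt((n-2)/(1-rho^2)) = 2.4247 ~ t(4).
Step 5: Two-sided p-value from the t-distribution with 4 df = 0.072397.
Step 6: alpha = 0.05. fail to reject H0.

rho = 0.7714, p = 0.072397, fail to reject H0 at alpha = 0.05.


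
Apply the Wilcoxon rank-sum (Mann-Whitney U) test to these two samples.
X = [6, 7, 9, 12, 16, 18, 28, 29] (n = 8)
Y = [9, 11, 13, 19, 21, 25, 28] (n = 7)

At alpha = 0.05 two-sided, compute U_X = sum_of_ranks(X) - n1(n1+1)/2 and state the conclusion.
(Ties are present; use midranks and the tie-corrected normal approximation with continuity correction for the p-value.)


Step 1: Combine and sort all 15 observations; assign midranks.
sorted (value, group): (6,X), (7,X), (9,X), (9,Y), (11,Y), (12,X), (13,Y), (16,X), (18,X), (19,Y), (21,Y), (25,Y), (28,X), (28,Y), (29,X)
ranks: 6->1, 7->2, 9->3.5, 9->3.5, 11->5, 12->6, 13->7, 16->8, 18->9, 19->10, 21->11, 25->12, 28->13.5, 28->13.5, 29->15
Step 2: Rank sum for X: R1 = 1 + 2 + 3.5 + 6 + 8 + 9 + 13.5 + 15 = 58.
Step 3: U_X = R1 - n1(n1+1)/2 = 58 - 8*9/2 = 58 - 36 = 22.
       U_Y = n1*n2 - U_X = 56 - 22 = 34.
Step 4: Ties are present, so use the tie-corrected normal approximation (with continuity correction) for the p-value.
Step 5: p-value = 0.523707; compare to alpha = 0.05. fail to reject H0.

U_X = 22, p = 0.523707, fail to reject H0 at alpha = 0.05.


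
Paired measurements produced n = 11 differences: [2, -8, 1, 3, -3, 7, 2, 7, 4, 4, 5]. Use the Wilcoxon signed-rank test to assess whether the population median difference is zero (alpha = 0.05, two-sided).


Step 1: Drop any zero differences (none here) and take |d_i|.
|d| = [2, 8, 1, 3, 3, 7, 2, 7, 4, 4, 5]
Step 2: Midrank |d_i| (ties get averaged ranks).
ranks: |2|->2.5, |8|->11, |1|->1, |3|->4.5, |3|->4.5, |7|->9.5, |2|->2.5, |7|->9.5, |4|->6.5, |4|->6.5, |5|->8
Step 3: Attach original signs; sum ranks with positive sign and with negative sign.
W+ = 2.5 + 1 + 4.5 + 9.5 + 2.5 + 9.5 + 6.5 + 6.5 + 8 = 50.5
W- = 11 + 4.5 = 15.5
(Check: W+ + W- = 66 should equal n(n+1)/2 = 66.)
Step 4: Test statistic W = min(W+, W-) = 15.5.
Step 5: Ties in |d|, so use the tie-corrected normal approximation.
        E[W] = n(n+1)/4 = 11*12/4 = 33.
        Tie groups: |d|=2 (t=2), |d|=3 (t=2), |d|=4 (t=2), |d|=7 (t=2); sum(t^3 - t) = 24.
        Var[W] = n(n+1)(2n+1)/24 - sum(t^3-t)/48 = 3036/24 - 24/48 = 126.
        z = (W - E[W]) / sqrt(Var[W]) = (15.5 - 33) / 11.2250 = -1.5590.
        Two-sided p = 2*Phi(z) = 0.118991.
Step 6: alpha = 0.05. fail to reject H0.

W+ = 50.5, W- = 15.5, W = min = 15.5, p = 0.118991, fail to reject H0.


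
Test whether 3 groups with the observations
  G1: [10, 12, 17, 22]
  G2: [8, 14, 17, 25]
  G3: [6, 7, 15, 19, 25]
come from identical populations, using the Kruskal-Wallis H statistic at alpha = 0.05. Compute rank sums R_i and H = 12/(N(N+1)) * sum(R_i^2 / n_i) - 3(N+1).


Step 1: Combine all N = 13 observations and assign midranks.
sorted (value, group, rank): (6,G3,1), (7,G3,2), (8,G2,3), (10,G1,4), (12,G1,5), (14,G2,6), (15,G3,7), (17,G1,8.5), (17,G2,8.5), (19,G3,10), (22,G1,11), (25,G2,12.5), (25,G3,12.5)
Step 2: Sum ranks within each group.
R_1 = 28.5 (n_1 = 4)
R_2 = 30 (n_2 = 4)
R_3 = 32.5 (n_3 = 5)
Step 3: H = 12/(N(N+1)) * sum(R_i^2/n_i) - 3(N+1)
     = 12/(13*14) * (28.5^2/4 + 30^2/4 + 32.5^2/5) - 3*14
     = 0.065934 * 639.312 - 42
     = 0.152473.
Step 4: Ties present; correction factor C = 1 - 12/(13^3 - 13) = 0.994505. Corrected H = 0.152473 / 0.994505 = 0.153315.
Step 5: Under H0, H ~ chi^2(2); p-value = 0.926207.
Step 6: alpha = 0.05. fail to reject H0.

H = 0.1533, df = 2, p = 0.926207, fail to reject H0.


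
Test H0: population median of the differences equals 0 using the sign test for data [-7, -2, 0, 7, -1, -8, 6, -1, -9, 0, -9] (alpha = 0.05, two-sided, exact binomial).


Step 1: Discard zero differences. Original n = 11; n_eff = number of nonzero differences = 9.
Nonzero differences (with sign): -7, -2, +7, -1, -8, +6, -1, -9, -9
Step 2: Count signs: positive = 2, negative = 7.
Step 3: Under H0: P(positive) = 0.5, so the number of positives S ~ Bin(9, 0.5).
Step 4: Two-sided exact p-value = sum of Bin(9,0.5) probabilities at or below the observed probability = 0.179688.
Step 5: alpha = 0.05. fail to reject H0.

n_eff = 9, pos = 2, neg = 7, p = 0.179688, fail to reject H0.


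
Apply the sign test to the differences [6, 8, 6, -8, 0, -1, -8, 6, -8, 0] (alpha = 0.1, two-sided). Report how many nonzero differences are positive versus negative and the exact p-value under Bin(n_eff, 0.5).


Step 1: Discard zero differences. Original n = 10; n_eff = number of nonzero differences = 8.
Nonzero differences (with sign): +6, +8, +6, -8, -1, -8, +6, -8
Step 2: Count signs: positive = 4, negative = 4.
Step 3: Under H0: P(positive) = 0.5, so the number of positives S ~ Bin(8, 0.5).
Step 4: Two-sided exact p-value = sum of Bin(8,0.5) probabilities at or below the observed probability = 1.000000.
Step 5: alpha = 0.1. fail to reject H0.

n_eff = 8, pos = 4, neg = 4, p = 1.000000, fail to reject H0.


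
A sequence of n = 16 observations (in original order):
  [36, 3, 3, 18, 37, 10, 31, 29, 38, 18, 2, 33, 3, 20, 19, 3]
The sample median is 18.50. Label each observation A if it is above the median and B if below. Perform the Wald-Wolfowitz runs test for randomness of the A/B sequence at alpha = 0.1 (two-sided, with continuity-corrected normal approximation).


Step 1: Compute median = 18.50; label A = above, B = below.
Labels in order: ABBBABAAABBABAAB  (n_A = 8, n_B = 8)
Step 2: Count runs R = 10.
Step 3: Under H0 (random ordering), E[R] = 2*n_A*n_B/(n_A+n_B) + 1 = 2*8*8/16 + 1 = 9.0000.
        Var[R] = 2*n_A*n_B*(2*n_A*n_B - n_A - n_B) / ((n_A+n_B)^2 * (n_A+n_B-1)) = 14336/3840 = 3.7333.
        SD[R] = 1.9322.
Step 4: Continuity-corrected z = (R - 0.5 - E[R]) / SD[R] = (10 - 0.5 - 9.0000) / 1.9322 = 0.2588.
Step 5: Two-sided p-value via normal approximation = 2*(1 - Phi(|z|)) = 0.795809.
Step 6: alpha = 0.1. fail to reject H0.

R = 10, z = 0.2588, p = 0.795809, fail to reject H0.


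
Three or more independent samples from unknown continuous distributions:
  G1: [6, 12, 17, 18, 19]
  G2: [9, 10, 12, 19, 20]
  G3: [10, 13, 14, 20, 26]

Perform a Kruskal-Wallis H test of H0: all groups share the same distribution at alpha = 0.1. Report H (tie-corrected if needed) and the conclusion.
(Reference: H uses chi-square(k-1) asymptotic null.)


Step 1: Combine all N = 15 observations and assign midranks.
sorted (value, group, rank): (6,G1,1), (9,G2,2), (10,G2,3.5), (10,G3,3.5), (12,G1,5.5), (12,G2,5.5), (13,G3,7), (14,G3,8), (17,G1,9), (18,G1,10), (19,G1,11.5), (19,G2,11.5), (20,G2,13.5), (20,G3,13.5), (26,G3,15)
Step 2: Sum ranks within each group.
R_1 = 37 (n_1 = 5)
R_2 = 36 (n_2 = 5)
R_3 = 47 (n_3 = 5)
Step 3: H = 12/(N(N+1)) * sum(R_i^2/n_i) - 3(N+1)
     = 12/(15*16) * (37^2/5 + 36^2/5 + 47^2/5) - 3*16
     = 0.050000 * 974.8 - 48
     = 0.740000.
Step 4: Ties present; correction factor C = 1 - 24/(15^3 - 15) = 0.992857. Corrected H = 0.740000 / 0.992857 = 0.745324.
Step 5: Under H0, H ~ chi^2(2); p-value = 0.688898.
Step 6: alpha = 0.1. fail to reject H0.

H = 0.7453, df = 2, p = 0.688898, fail to reject H0.


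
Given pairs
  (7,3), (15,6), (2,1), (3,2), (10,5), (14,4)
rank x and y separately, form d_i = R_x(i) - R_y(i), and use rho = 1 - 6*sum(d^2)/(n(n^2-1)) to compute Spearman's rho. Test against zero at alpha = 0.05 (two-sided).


Step 1: Rank x and y separately (midranks; no ties here).
rank(x): 7->3, 15->6, 2->1, 3->2, 10->4, 14->5
rank(y): 3->3, 6->6, 1->1, 2->2, 5->5, 4->4
Step 2: d_i = R_x(i) - R_y(i); compute d_i^2.
  (3-3)^2=0, (6-6)^2=0, (1-1)^2=0, (2-2)^2=0, (4-5)^2=1, (5-4)^2=1
sum(d^2) = 2.
Step 3: rho = 1 - 6*2 / (6*(6^2 - 1)) = 1 - 12/210 = 0.942857.
Step 4: Under H0, t = rho * sqrt((n-2)/(1-rho^2)) = 5.6595 ~ t(4).
Step 5: Two-sided p-value from the t-distribution with 4 df = 0.004805.
Step 6: alpha = 0.05. reject H0.

rho = 0.9429, p = 0.004805, reject H0 at alpha = 0.05.


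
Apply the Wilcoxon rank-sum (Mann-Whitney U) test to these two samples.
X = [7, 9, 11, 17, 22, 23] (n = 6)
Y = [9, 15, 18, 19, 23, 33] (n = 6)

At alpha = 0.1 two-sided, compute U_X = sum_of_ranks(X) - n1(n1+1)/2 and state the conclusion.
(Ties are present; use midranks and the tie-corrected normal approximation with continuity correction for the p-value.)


Step 1: Combine and sort all 12 observations; assign midranks.
sorted (value, group): (7,X), (9,X), (9,Y), (11,X), (15,Y), (17,X), (18,Y), (19,Y), (22,X), (23,X), (23,Y), (33,Y)
ranks: 7->1, 9->2.5, 9->2.5, 11->4, 15->5, 17->6, 18->7, 19->8, 22->9, 23->10.5, 23->10.5, 33->12
Step 2: Rank sum for X: R1 = 1 + 2.5 + 4 + 6 + 9 + 10.5 = 33.
Step 3: U_X = R1 - n1(n1+1)/2 = 33 - 6*7/2 = 33 - 21 = 12.
       U_Y = n1*n2 - U_X = 36 - 12 = 24.
Step 4: Ties are present, so use the tie-corrected normal approximation (with continuity correction) for the p-value.
Step 5: p-value = 0.376804; compare to alpha = 0.1. fail to reject H0.

U_X = 12, p = 0.376804, fail to reject H0 at alpha = 0.1.


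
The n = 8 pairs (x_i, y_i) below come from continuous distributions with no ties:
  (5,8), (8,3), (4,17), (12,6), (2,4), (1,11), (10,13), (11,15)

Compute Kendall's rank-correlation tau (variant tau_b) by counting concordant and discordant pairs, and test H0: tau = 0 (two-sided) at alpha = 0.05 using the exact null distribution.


Step 1: Enumerate the 28 unordered pairs (i,j) with i<j and classify each by sign(x_j-x_i) * sign(y_j-y_i).
  (1,2):dx=+3,dy=-5->D; (1,3):dx=-1,dy=+9->D; (1,4):dx=+7,dy=-2->D; (1,5):dx=-3,dy=-4->C
  (1,6):dx=-4,dy=+3->D; (1,7):dx=+5,dy=+5->C; (1,8):dx=+6,dy=+7->C; (2,3):dx=-4,dy=+14->D
  (2,4):dx=+4,dy=+3->C; (2,5):dx=-6,dy=+1->D; (2,6):dx=-7,dy=+8->D; (2,7):dx=+2,dy=+10->C
  (2,8):dx=+3,dy=+12->C; (3,4):dx=+8,dy=-11->D; (3,5):dx=-2,dy=-13->C; (3,6):dx=-3,dy=-6->C
  (3,7):dx=+6,dy=-4->D; (3,8):dx=+7,dy=-2->D; (4,5):dx=-10,dy=-2->C; (4,6):dx=-11,dy=+5->D
  (4,7):dx=-2,dy=+7->D; (4,8):dx=-1,dy=+9->D; (5,6):dx=-1,dy=+7->D; (5,7):dx=+8,dy=+9->C
  (5,8):dx=+9,dy=+11->C; (6,7):dx=+9,dy=+2->C; (6,8):dx=+10,dy=+4->C; (7,8):dx=+1,dy=+2->C
Step 2: C = 14, D = 14, total pairs = 28.
Step 3: tau = (C - D)/(n(n-1)/2) = (14 - 14)/28 = 0.000000.
Step 4: Exact two-sided p-value (enumerate n! = 40320 permutations of y under H0): p = 1.000000.
Step 5: alpha = 0.05. fail to reject H0.

tau_b = 0.0000 (C=14, D=14), p = 1.000000, fail to reject H0.


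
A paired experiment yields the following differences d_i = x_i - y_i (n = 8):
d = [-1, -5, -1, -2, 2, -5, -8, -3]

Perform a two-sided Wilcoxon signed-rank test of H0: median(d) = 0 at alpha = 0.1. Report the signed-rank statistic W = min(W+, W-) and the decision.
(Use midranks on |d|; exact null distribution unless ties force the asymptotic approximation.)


Step 1: Drop any zero differences (none here) and take |d_i|.
|d| = [1, 5, 1, 2, 2, 5, 8, 3]
Step 2: Midrank |d_i| (ties get averaged ranks).
ranks: |1|->1.5, |5|->6.5, |1|->1.5, |2|->3.5, |2|->3.5, |5|->6.5, |8|->8, |3|->5
Step 3: Attach original signs; sum ranks with positive sign and with negative sign.
W+ = 3.5 = 3.5
W- = 1.5 + 6.5 + 1.5 + 3.5 + 6.5 + 8 + 5 = 32.5
(Check: W+ + W- = 36 should equal n(n+1)/2 = 36.)
Step 4: Test statistic W = min(W+, W-) = 3.5.
Step 5: Ties in |d|, so use the tie-corrected normal approximation.
        E[W] = n(n+1)/4 = 8*9/4 = 18.
        Tie groups: |d|=1 (t=2), |d|=2 (t=2), |d|=5 (t=2); sum(t^3 - t) = 18.
        Var[W] = n(n+1)(2n+1)/24 - sum(t^3-t)/48 = 1224/24 - 18/48 = 50.625.
        z = (W - E[W]) / sqrt(Var[W]) = (3.5 - 18) / 7.1151 = -2.0379.
        Two-sided p = 2*Phi(z) = 0.041559.
Step 6: alpha = 0.1. reject H0.

W+ = 3.5, W- = 32.5, W = min = 3.5, p = 0.041559, reject H0.


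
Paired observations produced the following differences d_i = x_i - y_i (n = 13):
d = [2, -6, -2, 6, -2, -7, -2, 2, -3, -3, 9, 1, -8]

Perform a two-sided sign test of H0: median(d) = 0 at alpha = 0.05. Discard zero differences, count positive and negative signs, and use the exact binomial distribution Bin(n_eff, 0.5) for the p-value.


Step 1: Discard zero differences. Original n = 13; n_eff = number of nonzero differences = 13.
Nonzero differences (with sign): +2, -6, -2, +6, -2, -7, -2, +2, -3, -3, +9, +1, -8
Step 2: Count signs: positive = 5, negative = 8.
Step 3: Under H0: P(positive) = 0.5, so the number of positives S ~ Bin(13, 0.5).
Step 4: Two-sided exact p-value = sum of Bin(13,0.5) probabilities at or below the observed probability = 0.581055.
Step 5: alpha = 0.05. fail to reject H0.

n_eff = 13, pos = 5, neg = 8, p = 0.581055, fail to reject H0.


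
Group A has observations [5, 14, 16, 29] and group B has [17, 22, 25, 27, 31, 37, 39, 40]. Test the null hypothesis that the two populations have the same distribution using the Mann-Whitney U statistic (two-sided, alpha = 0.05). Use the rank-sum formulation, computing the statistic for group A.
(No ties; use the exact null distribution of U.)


Step 1: Combine and sort all 12 observations; assign midranks.
sorted (value, group): (5,X), (14,X), (16,X), (17,Y), (22,Y), (25,Y), (27,Y), (29,X), (31,Y), (37,Y), (39,Y), (40,Y)
ranks: 5->1, 14->2, 16->3, 17->4, 22->5, 25->6, 27->7, 29->8, 31->9, 37->10, 39->11, 40->12
Step 2: Rank sum for X: R1 = 1 + 2 + 3 + 8 = 14.
Step 3: U_X = R1 - n1(n1+1)/2 = 14 - 4*5/2 = 14 - 10 = 4.
       U_Y = n1*n2 - U_X = 32 - 4 = 28.
Step 4: No ties, so the exact null distribution of U (based on enumerating the C(12,4) = 495 equally likely rank assignments) gives the two-sided p-value.
Step 5: p-value = 0.048485; compare to alpha = 0.05. reject H0.

U_X = 4, p = 0.048485, reject H0 at alpha = 0.05.


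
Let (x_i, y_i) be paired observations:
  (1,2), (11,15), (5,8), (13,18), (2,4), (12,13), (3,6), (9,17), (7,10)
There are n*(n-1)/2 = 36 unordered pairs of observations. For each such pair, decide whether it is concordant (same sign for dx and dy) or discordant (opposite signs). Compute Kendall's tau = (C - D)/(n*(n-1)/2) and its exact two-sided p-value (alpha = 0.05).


Step 1: Enumerate the 36 unordered pairs (i,j) with i<j and classify each by sign(x_j-x_i) * sign(y_j-y_i).
  (1,2):dx=+10,dy=+13->C; (1,3):dx=+4,dy=+6->C; (1,4):dx=+12,dy=+16->C; (1,5):dx=+1,dy=+2->C
  (1,6):dx=+11,dy=+11->C; (1,7):dx=+2,dy=+4->C; (1,8):dx=+8,dy=+15->C; (1,9):dx=+6,dy=+8->C
  (2,3):dx=-6,dy=-7->C; (2,4):dx=+2,dy=+3->C; (2,5):dx=-9,dy=-11->C; (2,6):dx=+1,dy=-2->D
  (2,7):dx=-8,dy=-9->C; (2,8):dx=-2,dy=+2->D; (2,9):dx=-4,dy=-5->C; (3,4):dx=+8,dy=+10->C
  (3,5):dx=-3,dy=-4->C; (3,6):dx=+7,dy=+5->C; (3,7):dx=-2,dy=-2->C; (3,8):dx=+4,dy=+9->C
  (3,9):dx=+2,dy=+2->C; (4,5):dx=-11,dy=-14->C; (4,6):dx=-1,dy=-5->C; (4,7):dx=-10,dy=-12->C
  (4,8):dx=-4,dy=-1->C; (4,9):dx=-6,dy=-8->C; (5,6):dx=+10,dy=+9->C; (5,7):dx=+1,dy=+2->C
  (5,8):dx=+7,dy=+13->C; (5,9):dx=+5,dy=+6->C; (6,7):dx=-9,dy=-7->C; (6,8):dx=-3,dy=+4->D
  (6,9):dx=-5,dy=-3->C; (7,8):dx=+6,dy=+11->C; (7,9):dx=+4,dy=+4->C; (8,9):dx=-2,dy=-7->C
Step 2: C = 33, D = 3, total pairs = 36.
Step 3: tau = (C - D)/(n(n-1)/2) = (33 - 3)/36 = 0.833333.
Step 4: Exact two-sided p-value (enumerate n! = 362880 permutations of y under H0): p = 0.000854.
Step 5: alpha = 0.05. reject H0.

tau_b = 0.8333 (C=33, D=3), p = 0.000854, reject H0.


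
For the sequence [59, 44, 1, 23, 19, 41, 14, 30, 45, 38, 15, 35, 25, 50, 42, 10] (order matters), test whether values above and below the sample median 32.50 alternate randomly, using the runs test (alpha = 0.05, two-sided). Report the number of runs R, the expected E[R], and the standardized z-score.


Step 1: Compute median = 32.50; label A = above, B = below.
Labels in order: AABBBABBAABABAAB  (n_A = 8, n_B = 8)
Step 2: Count runs R = 10.
Step 3: Under H0 (random ordering), E[R] = 2*n_A*n_B/(n_A+n_B) + 1 = 2*8*8/16 + 1 = 9.0000.
        Var[R] = 2*n_A*n_B*(2*n_A*n_B - n_A - n_B) / ((n_A+n_B)^2 * (n_A+n_B-1)) = 14336/3840 = 3.7333.
        SD[R] = 1.9322.
Step 4: Continuity-corrected z = (R - 0.5 - E[R]) / SD[R] = (10 - 0.5 - 9.0000) / 1.9322 = 0.2588.
Step 5: Two-sided p-value via normal approximation = 2*(1 - Phi(|z|)) = 0.795809.
Step 6: alpha = 0.05. fail to reject H0.

R = 10, z = 0.2588, p = 0.795809, fail to reject H0.


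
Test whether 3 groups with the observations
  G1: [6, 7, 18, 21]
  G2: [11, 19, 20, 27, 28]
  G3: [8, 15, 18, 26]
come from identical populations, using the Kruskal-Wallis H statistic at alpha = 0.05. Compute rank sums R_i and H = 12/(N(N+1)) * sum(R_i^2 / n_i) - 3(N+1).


Step 1: Combine all N = 13 observations and assign midranks.
sorted (value, group, rank): (6,G1,1), (7,G1,2), (8,G3,3), (11,G2,4), (15,G3,5), (18,G1,6.5), (18,G3,6.5), (19,G2,8), (20,G2,9), (21,G1,10), (26,G3,11), (27,G2,12), (28,G2,13)
Step 2: Sum ranks within each group.
R_1 = 19.5 (n_1 = 4)
R_2 = 46 (n_2 = 5)
R_3 = 25.5 (n_3 = 4)
Step 3: H = 12/(N(N+1)) * sum(R_i^2/n_i) - 3(N+1)
     = 12/(13*14) * (19.5^2/4 + 46^2/5 + 25.5^2/4) - 3*14
     = 0.065934 * 680.825 - 42
     = 2.889560.
Step 4: Ties present; correction factor C = 1 - 6/(13^3 - 13) = 0.997253. Corrected H = 2.889560 / 0.997253 = 2.897521.
Step 5: Under H0, H ~ chi^2(2); p-value = 0.234861.
Step 6: alpha = 0.05. fail to reject H0.

H = 2.8975, df = 2, p = 0.234861, fail to reject H0.


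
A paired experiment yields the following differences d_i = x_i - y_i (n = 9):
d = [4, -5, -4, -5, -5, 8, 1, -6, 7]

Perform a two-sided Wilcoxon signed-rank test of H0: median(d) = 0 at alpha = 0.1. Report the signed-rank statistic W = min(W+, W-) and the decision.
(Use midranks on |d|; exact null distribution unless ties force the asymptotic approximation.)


Step 1: Drop any zero differences (none here) and take |d_i|.
|d| = [4, 5, 4, 5, 5, 8, 1, 6, 7]
Step 2: Midrank |d_i| (ties get averaged ranks).
ranks: |4|->2.5, |5|->5, |4|->2.5, |5|->5, |5|->5, |8|->9, |1|->1, |6|->7, |7|->8
Step 3: Attach original signs; sum ranks with positive sign and with negative sign.
W+ = 2.5 + 9 + 1 + 8 = 20.5
W- = 5 + 2.5 + 5 + 5 + 7 = 24.5
(Check: W+ + W- = 45 should equal n(n+1)/2 = 45.)
Step 4: Test statistic W = min(W+, W-) = 20.5.
Step 5: Ties in |d|, so use the tie-corrected normal approximation.
        E[W] = n(n+1)/4 = 9*10/4 = 22.5.
        Tie groups: |d|=4 (t=2), |d|=5 (t=3); sum(t^3 - t) = 30.
        Var[W] = n(n+1)(2n+1)/24 - sum(t^3-t)/48 = 1710/24 - 30/48 = 70.625.
        z = (W - E[W]) / sqrt(Var[W]) = (20.5 - 22.5) / 8.4039 = -0.2380.
        Two-sided p = 2*Phi(z) = 0.811892.
Step 6: alpha = 0.1. fail to reject H0.

W+ = 20.5, W- = 24.5, W = min = 20.5, p = 0.811892, fail to reject H0.


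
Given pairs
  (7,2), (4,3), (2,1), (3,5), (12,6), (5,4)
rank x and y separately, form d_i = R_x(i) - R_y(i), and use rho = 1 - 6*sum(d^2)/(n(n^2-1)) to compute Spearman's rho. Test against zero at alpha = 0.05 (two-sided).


Step 1: Rank x and y separately (midranks; no ties here).
rank(x): 7->5, 4->3, 2->1, 3->2, 12->6, 5->4
rank(y): 2->2, 3->3, 1->1, 5->5, 6->6, 4->4
Step 2: d_i = R_x(i) - R_y(i); compute d_i^2.
  (5-2)^2=9, (3-3)^2=0, (1-1)^2=0, (2-5)^2=9, (6-6)^2=0, (4-4)^2=0
sum(d^2) = 18.
Step 3: rho = 1 - 6*18 / (6*(6^2 - 1)) = 1 - 108/210 = 0.485714.
Step 4: Under H0, t = rho * sqrt((n-2)/(1-rho^2)) = 1.1113 ~ t(4).
Step 5: Two-sided p-value from the t-distribution with 4 df = 0.328723.
Step 6: alpha = 0.05. fail to reject H0.

rho = 0.4857, p = 0.328723, fail to reject H0 at alpha = 0.05.


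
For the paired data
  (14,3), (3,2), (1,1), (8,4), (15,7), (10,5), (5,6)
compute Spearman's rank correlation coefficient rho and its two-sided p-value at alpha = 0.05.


Step 1: Rank x and y separately (midranks; no ties here).
rank(x): 14->6, 3->2, 1->1, 8->4, 15->7, 10->5, 5->3
rank(y): 3->3, 2->2, 1->1, 4->4, 7->7, 5->5, 6->6
Step 2: d_i = R_x(i) - R_y(i); compute d_i^2.
  (6-3)^2=9, (2-2)^2=0, (1-1)^2=0, (4-4)^2=0, (7-7)^2=0, (5-5)^2=0, (3-6)^2=9
sum(d^2) = 18.
Step 3: rho = 1 - 6*18 / (7*(7^2 - 1)) = 1 - 108/336 = 0.678571.
Step 4: Under H0, t = rho * sqrt((n-2)/(1-rho^2)) = 2.0657 ~ t(5).
Step 5: Two-sided p-value from the t-distribution with 5 df = 0.093750.
Step 6: alpha = 0.05. fail to reject H0.

rho = 0.6786, p = 0.093750, fail to reject H0 at alpha = 0.05.


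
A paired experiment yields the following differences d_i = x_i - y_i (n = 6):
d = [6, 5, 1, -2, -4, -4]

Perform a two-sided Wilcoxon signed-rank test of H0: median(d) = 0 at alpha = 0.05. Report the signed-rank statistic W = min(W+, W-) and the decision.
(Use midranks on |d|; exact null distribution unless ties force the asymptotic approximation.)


Step 1: Drop any zero differences (none here) and take |d_i|.
|d| = [6, 5, 1, 2, 4, 4]
Step 2: Midrank |d_i| (ties get averaged ranks).
ranks: |6|->6, |5|->5, |1|->1, |2|->2, |4|->3.5, |4|->3.5
Step 3: Attach original signs; sum ranks with positive sign and with negative sign.
W+ = 6 + 5 + 1 = 12
W- = 2 + 3.5 + 3.5 = 9
(Check: W+ + W- = 21 should equal n(n+1)/2 = 21.)
Step 4: Test statistic W = min(W+, W-) = 9.
Step 5: Ties in |d|, so use the tie-corrected normal approximation.
        E[W] = n(n+1)/4 = 6*7/4 = 10.5.
        Tie groups: |d|=4 (t=2); sum(t^3 - t) = 6.
        Var[W] = n(n+1)(2n+1)/24 - sum(t^3-t)/48 = 546/24 - 6/48 = 22.625.
        z = (W - E[W]) / sqrt(Var[W]) = (9 - 10.5) / 4.7566 = -0.3154.
        Two-sided p = 2*Phi(z) = 0.752494.
Step 6: alpha = 0.05. fail to reject H0.

W+ = 12, W- = 9, W = min = 9, p = 0.752494, fail to reject H0.


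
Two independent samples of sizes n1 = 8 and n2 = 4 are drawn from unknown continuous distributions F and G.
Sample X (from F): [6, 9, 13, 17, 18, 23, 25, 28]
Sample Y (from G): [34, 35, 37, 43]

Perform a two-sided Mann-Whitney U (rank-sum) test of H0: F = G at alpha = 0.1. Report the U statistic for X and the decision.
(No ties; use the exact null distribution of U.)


Step 1: Combine and sort all 12 observations; assign midranks.
sorted (value, group): (6,X), (9,X), (13,X), (17,X), (18,X), (23,X), (25,X), (28,X), (34,Y), (35,Y), (37,Y), (43,Y)
ranks: 6->1, 9->2, 13->3, 17->4, 18->5, 23->6, 25->7, 28->8, 34->9, 35->10, 37->11, 43->12
Step 2: Rank sum for X: R1 = 1 + 2 + 3 + 4 + 5 + 6 + 7 + 8 = 36.
Step 3: U_X = R1 - n1(n1+1)/2 = 36 - 8*9/2 = 36 - 36 = 0.
       U_Y = n1*n2 - U_X = 32 - 0 = 32.
Step 4: No ties, so the exact null distribution of U (based on enumerating the C(12,8) = 495 equally likely rank assignments) gives the two-sided p-value.
Step 5: p-value = 0.004040; compare to alpha = 0.1. reject H0.

U_X = 0, p = 0.004040, reject H0 at alpha = 0.1.


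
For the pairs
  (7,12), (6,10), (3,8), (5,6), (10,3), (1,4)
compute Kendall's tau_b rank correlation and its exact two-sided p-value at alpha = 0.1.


Step 1: Enumerate the 15 unordered pairs (i,j) with i<j and classify each by sign(x_j-x_i) * sign(y_j-y_i).
  (1,2):dx=-1,dy=-2->C; (1,3):dx=-4,dy=-4->C; (1,4):dx=-2,dy=-6->C; (1,5):dx=+3,dy=-9->D
  (1,6):dx=-6,dy=-8->C; (2,3):dx=-3,dy=-2->C; (2,4):dx=-1,dy=-4->C; (2,5):dx=+4,dy=-7->D
  (2,6):dx=-5,dy=-6->C; (3,4):dx=+2,dy=-2->D; (3,5):dx=+7,dy=-5->D; (3,6):dx=-2,dy=-4->C
  (4,5):dx=+5,dy=-3->D; (4,6):dx=-4,dy=-2->C; (5,6):dx=-9,dy=+1->D
Step 2: C = 9, D = 6, total pairs = 15.
Step 3: tau = (C - D)/(n(n-1)/2) = (9 - 6)/15 = 0.200000.
Step 4: Exact two-sided p-value (enumerate n! = 720 permutations of y under H0): p = 0.719444.
Step 5: alpha = 0.1. fail to reject H0.

tau_b = 0.2000 (C=9, D=6), p = 0.719444, fail to reject H0.


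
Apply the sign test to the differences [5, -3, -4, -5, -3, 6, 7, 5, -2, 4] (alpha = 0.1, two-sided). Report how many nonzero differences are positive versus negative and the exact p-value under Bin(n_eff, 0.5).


Step 1: Discard zero differences. Original n = 10; n_eff = number of nonzero differences = 10.
Nonzero differences (with sign): +5, -3, -4, -5, -3, +6, +7, +5, -2, +4
Step 2: Count signs: positive = 5, negative = 5.
Step 3: Under H0: P(positive) = 0.5, so the number of positives S ~ Bin(10, 0.5).
Step 4: Two-sided exact p-value = sum of Bin(10,0.5) probabilities at or below the observed probability = 1.000000.
Step 5: alpha = 0.1. fail to reject H0.

n_eff = 10, pos = 5, neg = 5, p = 1.000000, fail to reject H0.


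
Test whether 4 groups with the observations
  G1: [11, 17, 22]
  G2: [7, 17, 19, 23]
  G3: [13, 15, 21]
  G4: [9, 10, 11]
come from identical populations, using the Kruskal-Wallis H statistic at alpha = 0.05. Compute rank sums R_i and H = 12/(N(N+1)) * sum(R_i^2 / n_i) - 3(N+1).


Step 1: Combine all N = 13 observations and assign midranks.
sorted (value, group, rank): (7,G2,1), (9,G4,2), (10,G4,3), (11,G1,4.5), (11,G4,4.5), (13,G3,6), (15,G3,7), (17,G1,8.5), (17,G2,8.5), (19,G2,10), (21,G3,11), (22,G1,12), (23,G2,13)
Step 2: Sum ranks within each group.
R_1 = 25 (n_1 = 3)
R_2 = 32.5 (n_2 = 4)
R_3 = 24 (n_3 = 3)
R_4 = 9.5 (n_4 = 3)
Step 3: H = 12/(N(N+1)) * sum(R_i^2/n_i) - 3(N+1)
     = 12/(13*14) * (25^2/3 + 32.5^2/4 + 24^2/3 + 9.5^2/3) - 3*14
     = 0.065934 * 694.479 - 42
     = 3.789835.
Step 4: Ties present; correction factor C = 1 - 12/(13^3 - 13) = 0.994505. Corrected H = 3.789835 / 0.994505 = 3.810773.
Step 5: Under H0, H ~ chi^2(3); p-value = 0.282635.
Step 6: alpha = 0.05. fail to reject H0.

H = 3.8108, df = 3, p = 0.282635, fail to reject H0.


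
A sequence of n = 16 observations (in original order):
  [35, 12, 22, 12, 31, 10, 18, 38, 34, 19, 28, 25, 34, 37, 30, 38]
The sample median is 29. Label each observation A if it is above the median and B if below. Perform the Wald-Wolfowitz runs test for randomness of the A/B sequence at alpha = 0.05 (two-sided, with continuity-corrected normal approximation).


Step 1: Compute median = 29; label A = above, B = below.
Labels in order: ABBBABBAABBBAAAA  (n_A = 8, n_B = 8)
Step 2: Count runs R = 7.
Step 3: Under H0 (random ordering), E[R] = 2*n_A*n_B/(n_A+n_B) + 1 = 2*8*8/16 + 1 = 9.0000.
        Var[R] = 2*n_A*n_B*(2*n_A*n_B - n_A - n_B) / ((n_A+n_B)^2 * (n_A+n_B-1)) = 14336/3840 = 3.7333.
        SD[R] = 1.9322.
Step 4: Continuity-corrected z = (R + 0.5 - E[R]) / SD[R] = (7 + 0.5 - 9.0000) / 1.9322 = -0.7763.
Step 5: Two-sided p-value via normal approximation = 2*(1 - Phi(|z|)) = 0.437558.
Step 6: alpha = 0.05. fail to reject H0.

R = 7, z = -0.7763, p = 0.437558, fail to reject H0.


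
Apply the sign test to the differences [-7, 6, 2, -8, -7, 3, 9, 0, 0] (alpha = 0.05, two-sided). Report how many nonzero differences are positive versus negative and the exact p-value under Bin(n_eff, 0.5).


Step 1: Discard zero differences. Original n = 9; n_eff = number of nonzero differences = 7.
Nonzero differences (with sign): -7, +6, +2, -8, -7, +3, +9
Step 2: Count signs: positive = 4, negative = 3.
Step 3: Under H0: P(positive) = 0.5, so the number of positives S ~ Bin(7, 0.5).
Step 4: Two-sided exact p-value = sum of Bin(7,0.5) probabilities at or below the observed probability = 1.000000.
Step 5: alpha = 0.05. fail to reject H0.

n_eff = 7, pos = 4, neg = 3, p = 1.000000, fail to reject H0.


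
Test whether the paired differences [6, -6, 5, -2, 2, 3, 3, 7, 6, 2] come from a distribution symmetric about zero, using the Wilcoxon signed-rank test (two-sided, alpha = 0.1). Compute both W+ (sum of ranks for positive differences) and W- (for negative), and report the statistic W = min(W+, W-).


Step 1: Drop any zero differences (none here) and take |d_i|.
|d| = [6, 6, 5, 2, 2, 3, 3, 7, 6, 2]
Step 2: Midrank |d_i| (ties get averaged ranks).
ranks: |6|->8, |6|->8, |5|->6, |2|->2, |2|->2, |3|->4.5, |3|->4.5, |7|->10, |6|->8, |2|->2
Step 3: Attach original signs; sum ranks with positive sign and with negative sign.
W+ = 8 + 6 + 2 + 4.5 + 4.5 + 10 + 8 + 2 = 45
W- = 8 + 2 = 10
(Check: W+ + W- = 55 should equal n(n+1)/2 = 55.)
Step 4: Test statistic W = min(W+, W-) = 10.
Step 5: Ties in |d|, so use the tie-corrected normal approximation.
        E[W] = n(n+1)/4 = 10*11/4 = 27.5.
        Tie groups: |d|=2 (t=3), |d|=3 (t=2), |d|=6 (t=3); sum(t^3 - t) = 54.
        Var[W] = n(n+1)(2n+1)/24 - sum(t^3-t)/48 = 2310/24 - 54/48 = 95.125.
        z = (W - E[W]) / sqrt(Var[W]) = (10 - 27.5) / 9.7532 = -1.7943.
        Two-sided p = 2*Phi(z) = 0.072768.
Step 6: alpha = 0.1. reject H0.

W+ = 45, W- = 10, W = min = 10, p = 0.072768, reject H0.


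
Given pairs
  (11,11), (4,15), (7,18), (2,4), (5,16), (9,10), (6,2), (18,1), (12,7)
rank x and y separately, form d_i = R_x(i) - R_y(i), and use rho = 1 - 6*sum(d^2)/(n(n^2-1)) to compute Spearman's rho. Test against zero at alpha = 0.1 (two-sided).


Step 1: Rank x and y separately (midranks; no ties here).
rank(x): 11->7, 4->2, 7->5, 2->1, 5->3, 9->6, 6->4, 18->9, 12->8
rank(y): 11->6, 15->7, 18->9, 4->3, 16->8, 10->5, 2->2, 1->1, 7->4
Step 2: d_i = R_x(i) - R_y(i); compute d_i^2.
  (7-6)^2=1, (2-7)^2=25, (5-9)^2=16, (1-3)^2=4, (3-8)^2=25, (6-5)^2=1, (4-2)^2=4, (9-1)^2=64, (8-4)^2=16
sum(d^2) = 156.
Step 3: rho = 1 - 6*156 / (9*(9^2 - 1)) = 1 - 936/720 = -0.300000.
Step 4: Under H0, t = rho * sqrt((n-2)/(1-rho^2)) = -0.8321 ~ t(7).
Step 5: Two-sided p-value from the t-distribution with 7 df = 0.432845.
Step 6: alpha = 0.1. fail to reject H0.

rho = -0.3000, p = 0.432845, fail to reject H0 at alpha = 0.1.


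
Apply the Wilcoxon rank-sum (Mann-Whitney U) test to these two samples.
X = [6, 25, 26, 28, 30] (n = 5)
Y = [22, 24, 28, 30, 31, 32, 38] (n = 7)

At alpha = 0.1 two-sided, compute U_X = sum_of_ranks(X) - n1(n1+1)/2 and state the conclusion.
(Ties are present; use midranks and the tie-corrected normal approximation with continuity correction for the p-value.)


Step 1: Combine and sort all 12 observations; assign midranks.
sorted (value, group): (6,X), (22,Y), (24,Y), (25,X), (26,X), (28,X), (28,Y), (30,X), (30,Y), (31,Y), (32,Y), (38,Y)
ranks: 6->1, 22->2, 24->3, 25->4, 26->5, 28->6.5, 28->6.5, 30->8.5, 30->8.5, 31->10, 32->11, 38->12
Step 2: Rank sum for X: R1 = 1 + 4 + 5 + 6.5 + 8.5 = 25.
Step 3: U_X = R1 - n1(n1+1)/2 = 25 - 5*6/2 = 25 - 15 = 10.
       U_Y = n1*n2 - U_X = 35 - 10 = 25.
Step 4: Ties are present, so use the tie-corrected normal approximation (with continuity correction) for the p-value.
Step 5: p-value = 0.253956; compare to alpha = 0.1. fail to reject H0.

U_X = 10, p = 0.253956, fail to reject H0 at alpha = 0.1.


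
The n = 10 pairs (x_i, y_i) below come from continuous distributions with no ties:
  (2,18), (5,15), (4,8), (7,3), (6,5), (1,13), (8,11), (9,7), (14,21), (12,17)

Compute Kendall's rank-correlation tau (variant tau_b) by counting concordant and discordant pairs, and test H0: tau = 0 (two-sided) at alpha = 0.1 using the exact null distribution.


Step 1: Enumerate the 45 unordered pairs (i,j) with i<j and classify each by sign(x_j-x_i) * sign(y_j-y_i).
  (1,2):dx=+3,dy=-3->D; (1,3):dx=+2,dy=-10->D; (1,4):dx=+5,dy=-15->D; (1,5):dx=+4,dy=-13->D
  (1,6):dx=-1,dy=-5->C; (1,7):dx=+6,dy=-7->D; (1,8):dx=+7,dy=-11->D; (1,9):dx=+12,dy=+3->C
  (1,10):dx=+10,dy=-1->D; (2,3):dx=-1,dy=-7->C; (2,4):dx=+2,dy=-12->D; (2,5):dx=+1,dy=-10->D
  (2,6):dx=-4,dy=-2->C; (2,7):dx=+3,dy=-4->D; (2,8):dx=+4,dy=-8->D; (2,9):dx=+9,dy=+6->C
  (2,10):dx=+7,dy=+2->C; (3,4):dx=+3,dy=-5->D; (3,5):dx=+2,dy=-3->D; (3,6):dx=-3,dy=+5->D
  (3,7):dx=+4,dy=+3->C; (3,8):dx=+5,dy=-1->D; (3,9):dx=+10,dy=+13->C; (3,10):dx=+8,dy=+9->C
  (4,5):dx=-1,dy=+2->D; (4,6):dx=-6,dy=+10->D; (4,7):dx=+1,dy=+8->C; (4,8):dx=+2,dy=+4->C
  (4,9):dx=+7,dy=+18->C; (4,10):dx=+5,dy=+14->C; (5,6):dx=-5,dy=+8->D; (5,7):dx=+2,dy=+6->C
  (5,8):dx=+3,dy=+2->C; (5,9):dx=+8,dy=+16->C; (5,10):dx=+6,dy=+12->C; (6,7):dx=+7,dy=-2->D
  (6,8):dx=+8,dy=-6->D; (6,9):dx=+13,dy=+8->C; (6,10):dx=+11,dy=+4->C; (7,8):dx=+1,dy=-4->D
  (7,9):dx=+6,dy=+10->C; (7,10):dx=+4,dy=+6->C; (8,9):dx=+5,dy=+14->C; (8,10):dx=+3,dy=+10->C
  (9,10):dx=-2,dy=-4->C
Step 2: C = 24, D = 21, total pairs = 45.
Step 3: tau = (C - D)/(n(n-1)/2) = (24 - 21)/45 = 0.066667.
Step 4: Exact two-sided p-value (enumerate n! = 3628800 permutations of y under H0): p = 0.861801.
Step 5: alpha = 0.1. fail to reject H0.

tau_b = 0.0667 (C=24, D=21), p = 0.861801, fail to reject H0.


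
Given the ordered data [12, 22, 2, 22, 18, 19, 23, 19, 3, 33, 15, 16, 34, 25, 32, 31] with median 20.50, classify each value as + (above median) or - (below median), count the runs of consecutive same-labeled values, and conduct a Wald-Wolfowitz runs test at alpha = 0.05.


Step 1: Compute median = 20.50; label A = above, B = below.
Labels in order: BABABBABBABBAAAA  (n_A = 8, n_B = 8)
Step 2: Count runs R = 10.
Step 3: Under H0 (random ordering), E[R] = 2*n_A*n_B/(n_A+n_B) + 1 = 2*8*8/16 + 1 = 9.0000.
        Var[R] = 2*n_A*n_B*(2*n_A*n_B - n_A - n_B) / ((n_A+n_B)^2 * (n_A+n_B-1)) = 14336/3840 = 3.7333.
        SD[R] = 1.9322.
Step 4: Continuity-corrected z = (R - 0.5 - E[R]) / SD[R] = (10 - 0.5 - 9.0000) / 1.9322 = 0.2588.
Step 5: Two-sided p-value via normal approximation = 2*(1 - Phi(|z|)) = 0.795809.
Step 6: alpha = 0.05. fail to reject H0.

R = 10, z = 0.2588, p = 0.795809, fail to reject H0.


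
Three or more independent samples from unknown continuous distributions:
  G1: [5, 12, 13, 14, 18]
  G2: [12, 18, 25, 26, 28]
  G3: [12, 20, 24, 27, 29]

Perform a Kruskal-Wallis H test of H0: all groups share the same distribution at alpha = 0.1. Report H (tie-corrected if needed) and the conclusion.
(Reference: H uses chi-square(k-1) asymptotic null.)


Step 1: Combine all N = 15 observations and assign midranks.
sorted (value, group, rank): (5,G1,1), (12,G1,3), (12,G2,3), (12,G3,3), (13,G1,5), (14,G1,6), (18,G1,7.5), (18,G2,7.5), (20,G3,9), (24,G3,10), (25,G2,11), (26,G2,12), (27,G3,13), (28,G2,14), (29,G3,15)
Step 2: Sum ranks within each group.
R_1 = 22.5 (n_1 = 5)
R_2 = 47.5 (n_2 = 5)
R_3 = 50 (n_3 = 5)
Step 3: H = 12/(N(N+1)) * sum(R_i^2/n_i) - 3(N+1)
     = 12/(15*16) * (22.5^2/5 + 47.5^2/5 + 50^2/5) - 3*16
     = 0.050000 * 1052.5 - 48
     = 4.625000.
Step 4: Ties present; correction factor C = 1 - 30/(15^3 - 15) = 0.991071. Corrected H = 4.625000 / 0.991071 = 4.666667.
Step 5: Under H0, H ~ chi^2(2); p-value = 0.096972.
Step 6: alpha = 0.1. reject H0.

H = 4.6667, df = 2, p = 0.096972, reject H0.
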